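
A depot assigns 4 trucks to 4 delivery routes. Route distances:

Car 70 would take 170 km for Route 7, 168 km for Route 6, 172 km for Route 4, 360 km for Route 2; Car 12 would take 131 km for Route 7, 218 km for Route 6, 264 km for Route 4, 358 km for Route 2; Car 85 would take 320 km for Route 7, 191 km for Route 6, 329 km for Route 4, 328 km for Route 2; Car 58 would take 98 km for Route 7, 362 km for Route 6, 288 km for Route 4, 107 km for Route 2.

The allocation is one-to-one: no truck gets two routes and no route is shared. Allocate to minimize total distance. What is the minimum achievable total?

Optimal: Car 70→Route 4 (172 km), Car 12→Route 7 (131 km), Car 85→Route 6 (191 km), Car 58→Route 2 (107 km) — total 172+131+191+107 = 601 km.
Next-best assignment: Car 70→Route 7, Car 12→Route 4, Car 85→Route 6, Car 58→Route 2 = 732 km.
No other one-to-one assignment undercuts 601 km.

Minimum total: 601 km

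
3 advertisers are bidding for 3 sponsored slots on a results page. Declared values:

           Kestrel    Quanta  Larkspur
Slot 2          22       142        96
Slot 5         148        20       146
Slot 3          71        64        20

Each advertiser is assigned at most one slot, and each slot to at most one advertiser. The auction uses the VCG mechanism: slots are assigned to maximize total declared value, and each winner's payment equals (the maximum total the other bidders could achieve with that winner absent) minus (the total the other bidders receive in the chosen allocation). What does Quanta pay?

Quanta pays $27.

Efficient allocation: Kestrel→Slot 3 ($71), Quanta→Slot 2 ($142), Larkspur→Slot 5 ($146); total welfare W = $359.
Quanta receives Slot 2 at value $142, so the others get W − 142 = $217.
Without Quanta: best allocation of the remaining 2 bidders over all 3 slots is Kestrel→Slot 5 ($148), Larkspur→Slot 2 ($96), total $244.
VCG payment = (others' best without Quanta) − (others' welfare with Quanta) = 244 − 217 = $27.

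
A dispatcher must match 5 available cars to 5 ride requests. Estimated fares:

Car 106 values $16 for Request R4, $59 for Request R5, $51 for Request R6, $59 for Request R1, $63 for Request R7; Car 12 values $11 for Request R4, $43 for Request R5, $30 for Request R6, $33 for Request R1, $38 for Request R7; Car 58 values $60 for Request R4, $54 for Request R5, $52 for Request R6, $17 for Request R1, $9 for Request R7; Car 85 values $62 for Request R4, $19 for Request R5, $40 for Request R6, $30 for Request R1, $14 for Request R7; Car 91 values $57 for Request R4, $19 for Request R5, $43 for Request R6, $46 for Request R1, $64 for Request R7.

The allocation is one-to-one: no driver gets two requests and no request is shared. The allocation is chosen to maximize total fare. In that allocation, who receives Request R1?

Optimal: Car 106→Request R1 ($59), Car 12→Request R5 ($43), Car 58→Request R6 ($52), Car 85→Request R4 ($62), Car 91→Request R7 ($64) — total 59+43+52+62+64 = $280.
Max-entry greedy (repeatedly take the single best remaining cell) gives $270, worse by 10.
Next-best assignment: Car 106→Request R5, Car 12→Request R1, Car 58→Request R6, Car 85→Request R4, Car 91→Request R7 = $270.
Swapping Car 58↔Car 91 (Car 58→Request R7 $9, Car 91→Request R6 $43) loses 64.
Checked against all permutations: $280 is optimal.
Car 106's own top request is Request R7 ($63), but forcing Car 106→Request R7 and reassigning the rest optimally gives only $266 — worse by 14.

Car 106 receives Request R1.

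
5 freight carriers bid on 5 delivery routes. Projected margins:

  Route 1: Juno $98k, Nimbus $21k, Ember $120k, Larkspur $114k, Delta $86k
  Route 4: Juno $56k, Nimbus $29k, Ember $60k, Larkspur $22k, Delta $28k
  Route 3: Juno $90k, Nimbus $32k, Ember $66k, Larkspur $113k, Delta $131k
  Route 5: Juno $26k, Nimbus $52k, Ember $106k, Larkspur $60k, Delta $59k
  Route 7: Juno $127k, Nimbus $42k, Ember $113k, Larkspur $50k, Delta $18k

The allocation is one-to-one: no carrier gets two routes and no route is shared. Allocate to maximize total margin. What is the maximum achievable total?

Max total: $507k

Optimal: Juno→Route 7 ($127k), Nimbus→Route 4 ($29k), Ember→Route 5 ($106k), Larkspur→Route 1 ($114k), Delta→Route 3 ($131k) — total 127+29+106+114+131 = $507k.
Column-greedy (each route in turn goes to its best remaining carrier) gives $409k, worse by 98.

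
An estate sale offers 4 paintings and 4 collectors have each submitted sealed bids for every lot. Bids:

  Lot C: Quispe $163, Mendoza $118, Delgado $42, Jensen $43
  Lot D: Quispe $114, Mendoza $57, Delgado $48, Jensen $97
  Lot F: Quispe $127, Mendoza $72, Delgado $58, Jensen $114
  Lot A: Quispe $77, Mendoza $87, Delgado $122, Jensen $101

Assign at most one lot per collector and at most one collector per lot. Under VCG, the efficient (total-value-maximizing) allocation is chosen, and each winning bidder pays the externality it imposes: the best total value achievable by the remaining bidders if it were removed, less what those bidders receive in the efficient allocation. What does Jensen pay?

Efficient allocation: Quispe→Lot D ($114), Mendoza→Lot C ($118), Delgado→Lot A ($122), Jensen→Lot F ($114); total welfare W = $468.
Jensen receives Lot F at value $114, so the others get W − 114 = $354.
Without Jensen: best allocation of the remaining 3 bidders over all 4 lots is Quispe→Lot F ($127), Mendoza→Lot C ($118), Delgado→Lot A ($122), total $367.
VCG payment = (others' best without Jensen) − (others' welfare with Jensen) = 367 − 354 = $13.

Jensen pays $13.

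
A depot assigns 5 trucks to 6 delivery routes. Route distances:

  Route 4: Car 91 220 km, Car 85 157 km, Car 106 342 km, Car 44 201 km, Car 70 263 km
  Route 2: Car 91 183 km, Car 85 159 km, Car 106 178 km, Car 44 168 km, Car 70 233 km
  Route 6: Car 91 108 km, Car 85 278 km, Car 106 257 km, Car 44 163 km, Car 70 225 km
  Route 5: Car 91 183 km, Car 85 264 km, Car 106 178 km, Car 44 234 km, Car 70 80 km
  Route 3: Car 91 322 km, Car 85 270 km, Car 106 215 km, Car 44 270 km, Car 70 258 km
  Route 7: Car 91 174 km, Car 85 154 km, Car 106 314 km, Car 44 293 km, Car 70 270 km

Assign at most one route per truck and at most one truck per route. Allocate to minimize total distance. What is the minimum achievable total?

Min total: 721 km

Optimal: Car 91→Route 6 (108 km), Car 85→Route 7 (154 km), Car 106→Route 2 (178 km), Car 44→Route 4 (201 km), Car 70→Route 5 (80 km) — total 108+154+178+201+80 = 721 km.
Checked against all permutations: 721 km is optimal.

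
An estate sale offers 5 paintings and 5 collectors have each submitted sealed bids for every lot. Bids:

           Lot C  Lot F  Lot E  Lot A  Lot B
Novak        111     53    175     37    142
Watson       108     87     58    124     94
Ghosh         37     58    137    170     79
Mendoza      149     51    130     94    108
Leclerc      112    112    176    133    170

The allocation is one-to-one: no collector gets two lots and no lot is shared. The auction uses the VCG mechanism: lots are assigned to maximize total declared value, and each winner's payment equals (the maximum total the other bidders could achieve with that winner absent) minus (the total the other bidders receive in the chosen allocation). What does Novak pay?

Novak pays $13.

Efficient allocation: Novak→Lot E ($175), Watson→Lot F ($87), Ghosh→Lot A ($170), Mendoza→Lot C ($149), Leclerc→Lot B ($170); total welfare W = $751.
Novak receives Lot E at value $175, so the others get W − 175 = $576.
Without Novak: best allocation of the remaining 4 bidders over all 5 lots is Watson→Lot B ($94), Ghosh→Lot A ($170), Mendoza→Lot C ($149), Leclerc→Lot E ($176), total $589.
VCG payment = (others' best without Novak) − (others' welfare with Novak) = 589 − 576 = $13.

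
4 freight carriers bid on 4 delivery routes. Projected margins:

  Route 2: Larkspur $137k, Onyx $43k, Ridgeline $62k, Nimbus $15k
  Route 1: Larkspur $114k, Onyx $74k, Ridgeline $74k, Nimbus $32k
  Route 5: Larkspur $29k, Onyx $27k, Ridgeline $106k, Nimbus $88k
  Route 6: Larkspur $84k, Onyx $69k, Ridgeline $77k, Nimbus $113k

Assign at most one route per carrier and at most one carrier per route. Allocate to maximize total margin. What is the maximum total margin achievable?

Maximum total: $430k

Treat this as an assignment problem: match each carrier to one route.
Optimal: Larkspur→Route 2 ($137k), Onyx→Route 1 ($74k), Ridgeline→Route 5 ($106k), Nimbus→Route 6 ($113k) — total 137+74+106+113 = $430k.
Swapping Larkspur↔Nimbus (Larkspur→Route 6 $84k, Nimbus→Route 2 $15k) loses 151.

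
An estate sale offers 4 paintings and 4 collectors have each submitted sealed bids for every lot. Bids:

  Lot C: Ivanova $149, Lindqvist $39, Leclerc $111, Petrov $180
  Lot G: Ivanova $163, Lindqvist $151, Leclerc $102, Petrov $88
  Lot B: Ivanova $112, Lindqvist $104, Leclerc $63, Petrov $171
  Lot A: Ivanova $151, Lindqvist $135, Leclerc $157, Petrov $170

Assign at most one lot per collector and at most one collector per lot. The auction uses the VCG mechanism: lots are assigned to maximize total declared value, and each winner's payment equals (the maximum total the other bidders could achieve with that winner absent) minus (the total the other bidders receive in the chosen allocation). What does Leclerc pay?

Efficient allocation: Ivanova→Lot C ($149), Lindqvist→Lot G ($151), Leclerc→Lot A ($157), Petrov→Lot B ($171); total welfare W = $628.
Leclerc receives Lot A at value $157, so the others get W − 157 = $471.
Without Leclerc: best allocation of the remaining 3 bidders over all 4 lots is Ivanova→Lot A ($151), Lindqvist→Lot G ($151), Petrov→Lot C ($180), total $482.
VCG payment = (others' best without Leclerc) − (others' welfare with Leclerc) = 482 − 471 = $11.

Leclerc pays $11.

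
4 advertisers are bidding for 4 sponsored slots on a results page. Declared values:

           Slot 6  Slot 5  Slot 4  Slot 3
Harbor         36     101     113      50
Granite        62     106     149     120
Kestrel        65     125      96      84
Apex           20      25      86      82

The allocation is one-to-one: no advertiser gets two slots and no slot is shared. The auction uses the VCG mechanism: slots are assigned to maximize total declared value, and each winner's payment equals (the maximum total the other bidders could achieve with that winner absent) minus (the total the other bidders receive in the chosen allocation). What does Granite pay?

Granite pays $72.

Efficient allocation: Harbor→Slot 5 ($101), Granite→Slot 4 ($149), Kestrel→Slot 6 ($65), Apex→Slot 3 ($82); total welfare W = $397.
Granite receives Slot 4 at value $149, so the others get W − 149 = $248.
Without Granite: best allocation of the remaining 3 bidders over all 4 slots is Harbor→Slot 4 ($113), Kestrel→Slot 5 ($125), Apex→Slot 3 ($82), total $320.
VCG payment = (others' best without Granite) − (others' welfare with Granite) = 320 − 248 = $72.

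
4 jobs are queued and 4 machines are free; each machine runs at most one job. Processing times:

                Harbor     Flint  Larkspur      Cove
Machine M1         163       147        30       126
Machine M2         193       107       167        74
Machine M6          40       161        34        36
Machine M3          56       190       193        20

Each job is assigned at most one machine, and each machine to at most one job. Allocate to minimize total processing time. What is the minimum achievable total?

Min total: 197 min

This is the linear assignment problem.
Optimal: Harbor→Machine M6 (40 min), Flint→Machine M2 (107 min), Larkspur→Machine M1 (30 min), Cove→Machine M3 (20 min) — total 40+107+30+20 = 197 min.
Column-greedy (each machine in turn goes to its cheapest remaining job) gives 334 min, worse by 137.
Next-best assignment: Harbor→Machine M3, Flint→Machine M2, Larkspur→Machine M1, Cove→Machine M6 = 229 min.
Swapping Harbor↔Cove (Harbor→Machine M3 56 min, Cove→Machine M6 36 min) adds 32.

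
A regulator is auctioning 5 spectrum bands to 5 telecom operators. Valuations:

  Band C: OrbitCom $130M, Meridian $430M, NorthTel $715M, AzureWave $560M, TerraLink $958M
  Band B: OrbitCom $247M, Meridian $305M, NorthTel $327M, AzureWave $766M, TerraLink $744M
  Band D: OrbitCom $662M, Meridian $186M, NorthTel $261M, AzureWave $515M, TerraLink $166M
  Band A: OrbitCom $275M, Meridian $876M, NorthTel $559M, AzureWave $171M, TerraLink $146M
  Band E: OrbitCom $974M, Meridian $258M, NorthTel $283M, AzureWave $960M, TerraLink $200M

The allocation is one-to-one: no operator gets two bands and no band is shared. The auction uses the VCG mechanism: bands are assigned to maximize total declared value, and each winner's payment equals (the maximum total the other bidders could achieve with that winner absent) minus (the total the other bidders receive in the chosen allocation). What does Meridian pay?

Meridian pays $176M.

Efficient allocation: OrbitCom→Band D ($662M), Meridian→Band A ($876M), NorthTel→Band C ($715M), AzureWave→Band E ($960M), TerraLink→Band B ($744M); total welfare W = $3957M.
Meridian receives Band A at value $876M, so the others get W − 876 = $3081M.
Without Meridian: best allocation of the remaining 4 bidders over all 5 bands is OrbitCom→Band E ($974M), NorthTel→Band A ($559M), AzureWave→Band B ($766M), TerraLink→Band C ($958M), total $3257M.
VCG payment = (others' best without Meridian) − (others' welfare with Meridian) = 3257 − 3081 = $176M.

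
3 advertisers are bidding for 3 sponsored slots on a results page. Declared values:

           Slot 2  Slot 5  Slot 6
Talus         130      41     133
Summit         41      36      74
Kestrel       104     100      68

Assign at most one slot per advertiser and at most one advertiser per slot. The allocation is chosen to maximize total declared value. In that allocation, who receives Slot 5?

Kestrel receives Slot 5.

This is a one-to-one assignment (maximum-weight bipartite matching).
Optimal: Talus→Slot 2 ($130), Summit→Slot 6 ($74), Kestrel→Slot 5 ($100) — total 130+74+100 = $304.
Max-entry greedy (repeatedly take the single best remaining cell) gives $273, worse by 31.
Next-best assignment: Talus→Slot 6, Summit→Slot 2, Kestrel→Slot 5 = $274.
Swapping Kestrel↔Summit (Kestrel→Slot 6 $68, Summit→Slot 5 $36) loses 70.
Every other assignment is strictly worse.
Kestrel's own top slot is Slot 2 ($104), but forcing Kestrel→Slot 2 and reassigning the rest optimally gives only $273 — worse by 31.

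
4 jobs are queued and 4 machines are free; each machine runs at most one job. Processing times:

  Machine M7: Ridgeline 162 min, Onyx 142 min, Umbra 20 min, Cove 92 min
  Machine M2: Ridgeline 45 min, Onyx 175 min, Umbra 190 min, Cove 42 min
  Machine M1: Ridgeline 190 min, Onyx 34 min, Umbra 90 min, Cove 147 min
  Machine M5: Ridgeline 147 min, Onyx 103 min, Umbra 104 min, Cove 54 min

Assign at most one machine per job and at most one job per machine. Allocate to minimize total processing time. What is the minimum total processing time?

Optimal: Ridgeline→Machine M2 (45 min), Onyx→Machine M1 (34 min), Umbra→Machine M7 (20 min), Cove→Machine M5 (54 min) — total 45+34+20+54 = 153 min.
Column-greedy (each machine in turn goes to its cheapest remaining job) gives 243 min, worse by 90.
Checked against all permutations: 153 min is optimal.

Min total: 153 min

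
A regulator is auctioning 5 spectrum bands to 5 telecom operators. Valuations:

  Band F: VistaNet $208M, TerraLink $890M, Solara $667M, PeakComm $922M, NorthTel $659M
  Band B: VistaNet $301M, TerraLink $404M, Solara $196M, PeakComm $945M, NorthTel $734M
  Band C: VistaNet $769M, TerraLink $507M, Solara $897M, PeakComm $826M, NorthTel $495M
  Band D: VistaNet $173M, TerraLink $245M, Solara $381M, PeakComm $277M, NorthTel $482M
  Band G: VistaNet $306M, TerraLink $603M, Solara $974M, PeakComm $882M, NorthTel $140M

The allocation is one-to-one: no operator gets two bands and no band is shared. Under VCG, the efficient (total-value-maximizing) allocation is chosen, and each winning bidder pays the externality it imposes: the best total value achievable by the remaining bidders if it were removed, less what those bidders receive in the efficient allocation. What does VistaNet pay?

VistaNet pays $133M.

Efficient allocation: VistaNet→Band C ($769M), TerraLink→Band F ($890M), Solara→Band G ($974M), PeakComm→Band B ($945M), NorthTel→Band D ($482M); total welfare W = $4060M.
VistaNet receives Band C at value $769M, so the others get W − 769 = $3291M.
Without VistaNet: best allocation of the remaining 4 bidders over all 5 bands is TerraLink→Band F ($890M), Solara→Band G ($974M), PeakComm→Band C ($826M), NorthTel→Band B ($734M), total $3424M.
VCG payment = (others' best without VistaNet) − (others' welfare with VistaNet) = 3424 − 3291 = $133M.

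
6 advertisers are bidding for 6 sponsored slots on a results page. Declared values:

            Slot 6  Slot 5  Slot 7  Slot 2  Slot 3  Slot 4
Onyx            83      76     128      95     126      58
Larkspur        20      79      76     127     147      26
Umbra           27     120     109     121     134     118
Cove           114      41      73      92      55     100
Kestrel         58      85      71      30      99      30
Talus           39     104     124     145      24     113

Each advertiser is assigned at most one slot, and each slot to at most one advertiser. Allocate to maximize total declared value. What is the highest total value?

Max total: $737

Optimal: Onyx→Slot 7 ($128), Larkspur→Slot 3 ($147), Umbra→Slot 4 ($118), Cove→Slot 6 ($114), Kestrel→Slot 5 ($85), Talus→Slot 2 ($145) — total 128+147+118+114+85+145 = $737.
Row-greedy (each advertiser in turn takes its best remaining slot) gives $708, worse by 29.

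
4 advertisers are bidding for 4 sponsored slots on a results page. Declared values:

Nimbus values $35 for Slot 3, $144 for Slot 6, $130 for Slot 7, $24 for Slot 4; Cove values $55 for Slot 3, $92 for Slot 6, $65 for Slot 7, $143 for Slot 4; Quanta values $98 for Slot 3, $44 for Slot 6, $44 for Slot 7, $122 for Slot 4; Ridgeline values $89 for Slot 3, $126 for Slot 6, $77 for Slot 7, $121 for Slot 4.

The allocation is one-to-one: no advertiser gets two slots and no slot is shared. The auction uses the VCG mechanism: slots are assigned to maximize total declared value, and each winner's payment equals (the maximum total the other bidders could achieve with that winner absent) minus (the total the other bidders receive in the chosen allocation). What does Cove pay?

Cove pays $24.

Efficient allocation: Nimbus→Slot 7 ($130), Cove→Slot 4 ($143), Quanta→Slot 3 ($98), Ridgeline→Slot 6 ($126); total welfare W = $497.
Cove receives Slot 4 at value $143, so the others get W − 143 = $354.
Without Cove: best allocation of the remaining 3 bidders over all 4 slots is Nimbus→Slot 7 ($130), Quanta→Slot 4 ($122), Ridgeline→Slot 6 ($126), total $378.
VCG payment = (others' best without Cove) − (others' welfare with Cove) = 378 − 354 = $24.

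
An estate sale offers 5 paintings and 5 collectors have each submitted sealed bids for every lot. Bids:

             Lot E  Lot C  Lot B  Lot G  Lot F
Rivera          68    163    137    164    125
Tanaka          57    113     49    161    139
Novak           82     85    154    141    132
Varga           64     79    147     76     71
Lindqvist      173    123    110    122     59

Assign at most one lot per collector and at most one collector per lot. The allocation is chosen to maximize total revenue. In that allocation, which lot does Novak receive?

Optimal: Rivera→Lot C ($163), Tanaka→Lot G ($161), Novak→Lot F ($132), Varga→Lot B ($147), Lindqvist→Lot E ($173) — total 163+161+132+147+173 = $776.
Max-entry greedy (repeatedly take the single best remaining cell) gives $709, worse by 67.
Next-best assignment: Rivera→Lot C, Tanaka→Lot F, Novak→Lot G, Varga→Lot B, Lindqvist→Lot E = $763.
Checked against all permutations: $776 is optimal.
Novak's own top lot is Lot B ($154), but forcing Novak→Lot B and reassigning the rest optimally gives only $722 — worse by 54.

Novak receives Lot F.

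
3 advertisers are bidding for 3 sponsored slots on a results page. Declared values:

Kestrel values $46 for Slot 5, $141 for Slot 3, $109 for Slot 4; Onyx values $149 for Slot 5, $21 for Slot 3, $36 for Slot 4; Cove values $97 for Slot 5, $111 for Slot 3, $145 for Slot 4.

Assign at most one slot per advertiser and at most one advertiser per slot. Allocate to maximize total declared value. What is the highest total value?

Max total: $435

Optimal: Kestrel→Slot 3 ($141), Onyx→Slot 5 ($149), Cove→Slot 4 ($145) — total 141+149+145 = $435.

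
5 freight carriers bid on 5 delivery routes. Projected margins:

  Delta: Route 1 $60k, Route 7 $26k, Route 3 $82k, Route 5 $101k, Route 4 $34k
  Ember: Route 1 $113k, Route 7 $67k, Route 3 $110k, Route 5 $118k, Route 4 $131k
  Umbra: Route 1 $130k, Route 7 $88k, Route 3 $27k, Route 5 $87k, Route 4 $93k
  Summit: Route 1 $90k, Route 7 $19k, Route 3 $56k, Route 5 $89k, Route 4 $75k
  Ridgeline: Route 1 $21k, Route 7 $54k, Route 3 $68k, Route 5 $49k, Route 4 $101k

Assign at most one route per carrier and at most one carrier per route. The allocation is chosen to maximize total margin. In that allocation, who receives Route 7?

Optimal: Delta→Route 5 ($101k), Ember→Route 3 ($110k), Umbra→Route 7 ($88k), Summit→Route 1 ($90k), Ridgeline→Route 4 ($101k) — total 101+110+88+90+101 = $490k.
Column-greedy (each route in turn goes to its best remaining carrier) gives $469k, worse by 21.
Swapping Ridgeline↔Summit (Ridgeline→Route 1 $21k, Summit→Route 4 $75k) loses 95.
Umbra's own top route is Route 1 ($130k), but forcing Umbra→Route 1 and reassigning the rest optimally gives only $486k — worse by 4.

Umbra receives Route 7.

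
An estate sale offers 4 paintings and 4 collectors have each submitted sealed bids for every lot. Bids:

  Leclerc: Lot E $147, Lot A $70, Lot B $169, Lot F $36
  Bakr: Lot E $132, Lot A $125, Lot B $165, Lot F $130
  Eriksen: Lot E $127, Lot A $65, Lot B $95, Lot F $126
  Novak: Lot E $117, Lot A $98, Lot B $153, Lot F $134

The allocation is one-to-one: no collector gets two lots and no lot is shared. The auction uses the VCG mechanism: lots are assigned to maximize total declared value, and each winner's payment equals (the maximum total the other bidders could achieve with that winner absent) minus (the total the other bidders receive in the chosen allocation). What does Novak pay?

Efficient allocation: Leclerc→Lot B ($169), Bakr→Lot A ($125), Eriksen→Lot E ($127), Novak→Lot F ($134); total welfare W = $555.
Novak receives Lot F at value $134, so the others get W − 134 = $421.
Without Novak: best allocation of the remaining 3 bidders over all 4 lots is Leclerc→Lot E ($147), Bakr→Lot B ($165), Eriksen→Lot F ($126), total $438.
VCG payment = (others' best without Novak) − (others' welfare with Novak) = 438 − 421 = $17.

Novak pays $17.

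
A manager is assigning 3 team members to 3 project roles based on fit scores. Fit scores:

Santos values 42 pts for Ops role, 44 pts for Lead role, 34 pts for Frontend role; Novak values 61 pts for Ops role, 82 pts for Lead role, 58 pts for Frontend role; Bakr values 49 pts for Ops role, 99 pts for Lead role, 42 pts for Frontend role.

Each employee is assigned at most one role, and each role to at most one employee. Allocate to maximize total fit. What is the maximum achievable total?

Maximum total: 199 pts

Optimal: Santos→Ops role (42 pts), Novak→Frontend role (58 pts), Bakr→Lead role (99 pts) — total 42+58+99 = 199 pts.
Column-greedy (each role in turn goes to its best remaining employee) gives 194 pts, worse by 5.
Next-best assignment: Santos→Frontend role, Novak→Ops role, Bakr→Lead role = 194 pts.
Swapping Santos↔Novak (Santos→Frontend role 34 pts, Novak→Ops role 61 pts) loses 5.
Every other assignment is strictly worse.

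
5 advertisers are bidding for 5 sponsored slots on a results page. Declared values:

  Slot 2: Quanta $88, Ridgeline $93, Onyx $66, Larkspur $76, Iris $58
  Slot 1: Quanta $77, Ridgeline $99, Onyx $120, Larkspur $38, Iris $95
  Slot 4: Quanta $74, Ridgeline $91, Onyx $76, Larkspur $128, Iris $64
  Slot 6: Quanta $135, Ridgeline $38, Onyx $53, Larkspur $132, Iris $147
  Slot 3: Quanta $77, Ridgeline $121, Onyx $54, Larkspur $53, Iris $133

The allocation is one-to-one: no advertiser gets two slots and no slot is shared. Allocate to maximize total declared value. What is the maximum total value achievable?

Maximum total: $609

This is the linear assignment problem.
Optimal: Quanta→Slot 6 ($135), Ridgeline→Slot 2 ($93), Onyx→Slot 1 ($120), Larkspur→Slot 4 ($128), Iris→Slot 3 ($133) — total 135+93+120+128+133 = $609.
Column-greedy (each slot in turn goes to its best remaining advertiser) gives $565, worse by 44.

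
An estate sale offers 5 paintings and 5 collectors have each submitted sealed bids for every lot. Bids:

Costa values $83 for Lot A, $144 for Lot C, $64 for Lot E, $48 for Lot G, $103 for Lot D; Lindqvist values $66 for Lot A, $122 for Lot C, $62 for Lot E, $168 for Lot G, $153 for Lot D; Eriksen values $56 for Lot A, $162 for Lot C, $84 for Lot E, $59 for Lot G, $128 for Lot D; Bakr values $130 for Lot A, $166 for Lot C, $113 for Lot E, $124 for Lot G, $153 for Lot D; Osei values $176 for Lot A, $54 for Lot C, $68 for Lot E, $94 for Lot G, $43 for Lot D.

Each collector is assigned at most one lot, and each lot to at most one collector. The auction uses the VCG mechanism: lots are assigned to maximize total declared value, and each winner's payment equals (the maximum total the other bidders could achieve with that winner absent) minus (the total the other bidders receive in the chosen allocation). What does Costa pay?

Efficient allocation: Costa→Lot C ($144), Lindqvist→Lot G ($168), Eriksen→Lot D ($128), Bakr→Lot E ($113), Osei→Lot A ($176); total welfare W = $729.
Costa receives Lot C at value $144, so the others get W − 144 = $585.
Without Costa: best allocation of the remaining 4 bidders over all 5 lots is Lindqvist→Lot G ($168), Eriksen→Lot C ($162), Bakr→Lot D ($153), Osei→Lot A ($176), total $659.
VCG payment = (others' best without Costa) − (others' welfare with Costa) = 659 − 585 = $74.

Costa pays $74.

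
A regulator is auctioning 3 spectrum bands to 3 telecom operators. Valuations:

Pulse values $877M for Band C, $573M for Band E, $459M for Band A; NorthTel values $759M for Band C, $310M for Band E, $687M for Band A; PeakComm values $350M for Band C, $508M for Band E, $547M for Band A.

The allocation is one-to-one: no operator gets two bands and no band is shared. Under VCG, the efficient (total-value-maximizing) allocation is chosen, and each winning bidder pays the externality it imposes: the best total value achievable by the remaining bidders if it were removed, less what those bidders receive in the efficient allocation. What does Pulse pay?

Efficient allocation: Pulse→Band C ($877M), NorthTel→Band A ($687M), PeakComm→Band E ($508M); total welfare W = $2072M.
Pulse receives Band C at value $877M, so the others get W − 877 = $1195M.
Without Pulse: best allocation of the remaining 2 bidders over all 3 bands is NorthTel→Band C ($759M), PeakComm→Band A ($547M), total $1306M.
VCG payment = (others' best without Pulse) − (others' welfare with Pulse) = 1306 − 1195 = $111M.

Pulse pays $111M.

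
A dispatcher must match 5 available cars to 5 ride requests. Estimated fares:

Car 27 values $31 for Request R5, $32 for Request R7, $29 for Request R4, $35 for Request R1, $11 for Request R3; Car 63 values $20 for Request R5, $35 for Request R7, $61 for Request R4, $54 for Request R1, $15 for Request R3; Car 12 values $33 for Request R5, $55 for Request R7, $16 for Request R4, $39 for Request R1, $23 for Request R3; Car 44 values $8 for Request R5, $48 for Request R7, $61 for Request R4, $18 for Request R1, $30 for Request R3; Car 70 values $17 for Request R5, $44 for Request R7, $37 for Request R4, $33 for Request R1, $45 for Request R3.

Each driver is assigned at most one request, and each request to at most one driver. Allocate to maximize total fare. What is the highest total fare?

Max total: $246

This is a one-to-one assignment (maximum-weight bipartite matching).
Optimal: Car 27→Request R5 ($31), Car 63→Request R1 ($54), Car 12→Request R7 ($55), Car 44→Request R4 ($61), Car 70→Request R3 ($45) — total 31+54+55+61+45 = $246.
Row-greedy (each driver in turn takes its best remaining request) gives $198, worse by 48.
No other one-to-one assignment exceeds $246.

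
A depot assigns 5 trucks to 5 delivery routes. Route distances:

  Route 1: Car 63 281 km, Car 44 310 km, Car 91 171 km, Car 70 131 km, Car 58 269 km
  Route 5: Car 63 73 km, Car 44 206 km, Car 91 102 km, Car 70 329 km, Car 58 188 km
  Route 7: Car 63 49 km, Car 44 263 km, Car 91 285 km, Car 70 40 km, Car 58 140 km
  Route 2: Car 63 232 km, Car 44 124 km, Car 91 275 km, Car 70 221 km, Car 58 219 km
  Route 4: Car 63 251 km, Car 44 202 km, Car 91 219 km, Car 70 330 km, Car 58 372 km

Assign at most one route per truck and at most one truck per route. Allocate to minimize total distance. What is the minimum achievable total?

This is a one-to-one assignment (minimum-cost bipartite matching).
Optimal: Car 63→Route 5 (73 km), Car 44→Route 2 (124 km), Car 91→Route 4 (219 km), Car 70→Route 1 (131 km), Car 58→Route 7 (140 km) — total 73+124+219+131+140 = 687 km.
Checked against all permutations: 687 km is optimal.

Min total: 687 km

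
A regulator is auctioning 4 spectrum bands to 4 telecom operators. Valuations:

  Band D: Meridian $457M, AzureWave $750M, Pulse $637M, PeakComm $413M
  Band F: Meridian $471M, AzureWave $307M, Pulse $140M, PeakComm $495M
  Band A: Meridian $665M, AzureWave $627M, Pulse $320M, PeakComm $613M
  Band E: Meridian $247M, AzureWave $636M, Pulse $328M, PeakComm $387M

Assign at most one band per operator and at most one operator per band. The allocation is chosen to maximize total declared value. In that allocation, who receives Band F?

PeakComm receives Band F.

This is a one-to-one assignment (maximum-weight bipartite matching).
Optimal: Meridian→Band A ($665M), AzureWave→Band E ($636M), Pulse→Band D ($637M), PeakComm→Band F ($495M) — total 665+636+637+495 = $2433M.
Row-greedy (each operator in turn takes its best remaining band) gives $2238M, worse by 195.
No other one-to-one assignment exceeds $2433M.
PeakComm's own top band is Band A ($613M), but forcing PeakComm→Band A and reassigning the rest optimally gives only $2357M — worse by 76.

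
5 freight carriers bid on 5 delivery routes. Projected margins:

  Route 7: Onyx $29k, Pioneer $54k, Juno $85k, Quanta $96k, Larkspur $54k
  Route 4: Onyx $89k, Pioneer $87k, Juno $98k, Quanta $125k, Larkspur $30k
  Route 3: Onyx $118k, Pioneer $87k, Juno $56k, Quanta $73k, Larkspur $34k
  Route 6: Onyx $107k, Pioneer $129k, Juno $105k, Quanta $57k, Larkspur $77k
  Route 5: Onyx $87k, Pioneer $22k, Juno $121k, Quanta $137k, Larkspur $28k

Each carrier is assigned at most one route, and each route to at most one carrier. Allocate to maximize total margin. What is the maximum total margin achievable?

Maximum total: $547k

Optimal: Onyx→Route 3 ($118k), Pioneer→Route 6 ($129k), Juno→Route 5 ($121k), Quanta→Route 4 ($125k), Larkspur→Route 7 ($54k) — total 118+129+121+125+54 = $547k.
Max-entry greedy (repeatedly take the single best remaining cell) gives $536k, worse by 11.
Swapping Onyx↔Larkspur (Onyx→Route 7 $29k, Larkspur→Route 3 $34k) loses 109.
No other one-to-one assignment exceeds $547k.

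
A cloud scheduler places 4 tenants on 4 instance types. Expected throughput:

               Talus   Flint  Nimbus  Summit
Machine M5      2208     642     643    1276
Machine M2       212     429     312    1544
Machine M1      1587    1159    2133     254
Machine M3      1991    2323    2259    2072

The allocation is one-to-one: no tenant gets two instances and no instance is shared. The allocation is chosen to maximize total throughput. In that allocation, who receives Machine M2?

Summit receives Machine M2.

Optimal: Talus→Machine M5 (2208 ops/s), Flint→Machine M3 (2323 ops/s), Nimbus→Machine M1 (2133 ops/s), Summit→Machine M2 (1544 ops/s) — total 2208+2323+2133+1544 = 8208 ops/s.
Swapping Flint↔Summit (Flint→Machine M2 429 ops/s, Summit→Machine M3 2072 ops/s) loses 1366.
Summit's own top instance is Machine M3 (2072 ops/s), but forcing Summit→Machine M3 and reassigning the rest optimally gives only 6842 ops/s — worse by 1366.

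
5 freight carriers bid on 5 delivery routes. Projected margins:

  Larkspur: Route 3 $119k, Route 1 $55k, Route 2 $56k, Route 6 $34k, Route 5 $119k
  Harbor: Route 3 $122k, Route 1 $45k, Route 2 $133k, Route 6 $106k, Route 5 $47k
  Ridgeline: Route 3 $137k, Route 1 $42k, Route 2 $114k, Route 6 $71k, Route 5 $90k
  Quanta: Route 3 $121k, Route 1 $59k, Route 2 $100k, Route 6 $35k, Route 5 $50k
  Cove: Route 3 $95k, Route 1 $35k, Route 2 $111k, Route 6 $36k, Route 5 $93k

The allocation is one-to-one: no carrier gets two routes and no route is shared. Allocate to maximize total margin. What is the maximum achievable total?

Optimal: Larkspur→Route 5 ($119k), Harbor→Route 6 ($106k), Ridgeline→Route 3 ($137k), Quanta→Route 1 ($59k), Cove→Route 2 ($111k) — total 119+106+137+59+111 = $532k.
Row-greedy (each carrier in turn takes its best remaining route) gives $437k, worse by 95.
Next-best assignment: Larkspur→Route 5, Harbor→Route 6, Ridgeline→Route 1, Quanta→Route 3, Cove→Route 2 = $499k.
Swapping Quanta↔Ridgeline (Quanta→Route 3 $121k, Ridgeline→Route 1 $42k) loses 33.
Every other assignment is strictly worse.

Maximum total: $532k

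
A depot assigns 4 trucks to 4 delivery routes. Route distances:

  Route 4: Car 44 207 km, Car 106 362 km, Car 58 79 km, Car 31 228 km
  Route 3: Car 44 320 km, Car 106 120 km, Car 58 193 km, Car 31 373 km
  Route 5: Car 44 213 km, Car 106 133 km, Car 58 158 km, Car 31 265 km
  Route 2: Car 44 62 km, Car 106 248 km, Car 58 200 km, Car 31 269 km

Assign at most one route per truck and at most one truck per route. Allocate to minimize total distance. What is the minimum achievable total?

Optimal: Car 44→Route 2 (62 km), Car 106→Route 3 (120 km), Car 58→Route 4 (79 km), Car 31→Route 5 (265 km) — total 62+120+79+265 = 526 km.
Column-greedy (each route in turn goes to its cheapest remaining truck) gives 681 km, worse by 155.
Next-best assignment: Car 44→Route 2, Car 106→Route 3, Car 58→Route 5, Car 31→Route 4 = 568 km.
Swapping Car 106↔Car 58 (Car 106→Route 4 362 km, Car 58→Route 3 193 km) adds 356.
Checked against all permutations: 526 km is optimal.

Minimum total: 526 km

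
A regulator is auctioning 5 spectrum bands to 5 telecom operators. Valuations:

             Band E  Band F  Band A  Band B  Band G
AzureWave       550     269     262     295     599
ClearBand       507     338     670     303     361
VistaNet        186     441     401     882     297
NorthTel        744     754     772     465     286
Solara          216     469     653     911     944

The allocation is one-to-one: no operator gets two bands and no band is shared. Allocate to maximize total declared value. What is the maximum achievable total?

Max total: $3800M

Optimal: AzureWave→Band E ($550M), ClearBand→Band A ($670M), VistaNet→Band B ($882M), NorthTel→Band F ($754M), Solara→Band G ($944M) — total 550+670+882+754+944 = $3800M.
Column-greedy (each band in turn goes to its best remaining operator) gives $3364M, worse by 436.
Every other assignment is strictly worse.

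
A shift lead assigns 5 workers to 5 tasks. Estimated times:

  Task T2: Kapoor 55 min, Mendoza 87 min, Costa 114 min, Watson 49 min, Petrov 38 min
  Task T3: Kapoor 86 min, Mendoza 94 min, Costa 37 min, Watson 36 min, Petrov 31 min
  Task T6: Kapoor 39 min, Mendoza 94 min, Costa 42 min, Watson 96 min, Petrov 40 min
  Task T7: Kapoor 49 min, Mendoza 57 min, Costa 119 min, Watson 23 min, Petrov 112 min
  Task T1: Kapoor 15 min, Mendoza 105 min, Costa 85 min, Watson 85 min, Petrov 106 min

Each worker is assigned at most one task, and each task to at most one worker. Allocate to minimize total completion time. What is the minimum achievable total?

Minimum total: 188 min

This is a one-to-one assignment (minimum-cost bipartite matching).
Optimal: Kapoor→Task T1 (15 min), Mendoza→Task T7 (57 min), Costa→Task T6 (42 min), Watson→Task T3 (36 min), Petrov→Task T2 (38 min) — total 15+57+42+36+38 = 188 min.
Row-greedy (each worker in turn takes its cheapest remaining task) gives 198 min, worse by 10.
Checked against all permutations: 188 min is optimal.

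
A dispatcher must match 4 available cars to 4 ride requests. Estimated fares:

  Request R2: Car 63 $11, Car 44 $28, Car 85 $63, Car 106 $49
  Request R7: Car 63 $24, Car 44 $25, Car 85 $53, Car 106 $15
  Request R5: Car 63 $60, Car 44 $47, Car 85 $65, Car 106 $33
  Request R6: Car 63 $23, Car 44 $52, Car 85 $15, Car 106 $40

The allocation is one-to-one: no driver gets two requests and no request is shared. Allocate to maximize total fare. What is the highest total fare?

Optimal: Car 63→Request R5 ($60), Car 44→Request R6 ($52), Car 85→Request R7 ($53), Car 106→Request R2 ($49) — total 60+52+53+49 = $214.
Max-entry greedy (repeatedly take the single best remaining cell) gives $190, worse by 24.
Swapping Car 85↔Car 63 (Car 85→Request R5 $65, Car 63→Request R7 $24) loses 24.

Maximum total: $214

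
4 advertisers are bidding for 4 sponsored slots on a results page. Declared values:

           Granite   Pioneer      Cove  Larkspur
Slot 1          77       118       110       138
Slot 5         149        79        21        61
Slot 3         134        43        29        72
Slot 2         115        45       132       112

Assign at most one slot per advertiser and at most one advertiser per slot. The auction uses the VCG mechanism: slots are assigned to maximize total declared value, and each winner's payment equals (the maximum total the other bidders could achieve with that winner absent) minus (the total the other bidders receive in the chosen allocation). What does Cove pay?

Efficient allocation: Granite→Slot 3 ($134), Pioneer→Slot 5 ($79), Cove→Slot 2 ($132), Larkspur→Slot 1 ($138); total welfare W = $483.
Cove receives Slot 2 at value $132, so the others get W − 132 = $351.
Without Cove: best allocation of the remaining 3 bidders over all 4 slots is Granite→Slot 5 ($149), Pioneer→Slot 1 ($118), Larkspur→Slot 2 ($112), total $379.
VCG payment = (others' best without Cove) − (others' welfare with Cove) = 379 − 351 = $28.

Cove pays $28.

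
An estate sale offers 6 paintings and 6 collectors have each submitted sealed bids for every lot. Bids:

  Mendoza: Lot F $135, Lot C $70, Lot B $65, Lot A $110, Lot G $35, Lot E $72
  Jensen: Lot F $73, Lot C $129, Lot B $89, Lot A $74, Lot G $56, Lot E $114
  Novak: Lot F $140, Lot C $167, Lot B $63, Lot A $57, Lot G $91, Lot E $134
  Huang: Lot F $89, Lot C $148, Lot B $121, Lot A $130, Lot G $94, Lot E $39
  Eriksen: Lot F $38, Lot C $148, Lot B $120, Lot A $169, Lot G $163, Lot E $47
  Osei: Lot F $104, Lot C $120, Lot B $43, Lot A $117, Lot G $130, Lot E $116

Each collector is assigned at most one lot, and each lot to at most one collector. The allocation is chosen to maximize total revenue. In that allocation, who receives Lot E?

Jensen receives Lot E.

Treat this as an assignment problem: match each collector to one lot.
Optimal: Mendoza→Lot F ($135), Jensen→Lot E ($114), Novak→Lot C ($167), Huang→Lot B ($121), Eriksen→Lot A ($169), Osei→Lot G ($130) — total 135+114+167+121+169+130 = $836.
Column-greedy (each lot in turn goes to its best remaining collector) gives $653, worse by 183.
Swapping Eriksen↔Mendoza (Eriksen→Lot F $38, Mendoza→Lot A $110) loses 156.
Checked against all permutations: $836 is optimal.
Jensen's own top lot is Lot C ($129), but forcing Jensen→Lot C and reassigning the rest optimally gives only $818 — worse by 18.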